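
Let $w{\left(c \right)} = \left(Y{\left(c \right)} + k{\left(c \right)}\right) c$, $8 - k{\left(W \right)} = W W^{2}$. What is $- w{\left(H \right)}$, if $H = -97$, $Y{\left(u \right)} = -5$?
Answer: $88529572$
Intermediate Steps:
$k{\left(W \right)} = 8 - W^{3}$ ($k{\left(W \right)} = 8 - W W^{2} = 8 - W^{3}$)
$w{\left(c \right)} = c \left(3 - c^{3}\right)$ ($w{\left(c \right)} = \left(-5 - \left(-8 + c^{3}\right)\right) c = \left(3 - c^{3}\right) c = c \left(3 - c^{3}\right)$)
$- w{\left(H \right)} = - \left(-97\right) \left(3 - \left(-97\right)^{3}\right) = - \left(-97\right) \left(3 - -912673\right) = - \left(-97\right) \left(3 + 912673\right) = - \left(-97\right) 912676 = \left(-1\right) \left(-88529572\right) = 88529572$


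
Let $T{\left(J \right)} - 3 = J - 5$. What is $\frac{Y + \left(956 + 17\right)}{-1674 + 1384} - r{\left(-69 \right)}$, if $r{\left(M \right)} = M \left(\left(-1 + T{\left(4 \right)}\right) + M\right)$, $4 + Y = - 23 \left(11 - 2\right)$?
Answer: $- \frac{680721}{145} \approx -4694.6$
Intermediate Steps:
$Y = -211$ ($Y = -4 - 23 \left(11 - 2\right) = -4 - 207 = -211$)
$T{\left(J \right)} = -2 + J$ ($T{\left(J \right)} = 3 + \left(J - 5\right) = 3 + \left(-5 + J\right) = -2 + J$)
$r{\left(M \right)} = M \left(1 + M\right)$ ($r{\left(M \right)} = M \left(\left(-1 + \left(-2 + 4\right)\right) + M\right) = M \left(\left(-1 + 2\right) + M\right) = M \left(1 + M\right)$)
$\frac{Y + \left(956 + 17\right)}{-1674 + 1384} - r{\left(-69 \right)} = \frac{-211 + \left(956 + 17\right)}{-1674 + 1384} - - 69 \left(1 - 69\right) = \frac{-211 + 973}{-290} - \left(-69\right) \left(-68\right) = 762 \left(- \frac{1}{290}\right) - 4692 = - \frac{381}{145} - 4692 = - \frac{680721}{145}$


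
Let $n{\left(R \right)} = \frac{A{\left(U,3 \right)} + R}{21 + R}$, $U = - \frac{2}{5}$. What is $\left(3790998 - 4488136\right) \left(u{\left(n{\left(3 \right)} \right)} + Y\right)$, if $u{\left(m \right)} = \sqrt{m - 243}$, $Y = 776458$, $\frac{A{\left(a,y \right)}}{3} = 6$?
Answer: $-541298377204 - \frac{348569 i \sqrt{3874}}{2} \approx -5.413 \cdot 10^{11} - 1.0848 \cdot 10^{7} i$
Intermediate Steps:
$U = - \frac{2}{5}$ ($U = \left(-2\right) \frac{1}{5} = - \frac{2}{5} \approx -0.4$)
$A{\left(a,y \right)} = 18$ ($A{\left(a,y \right)} = 3 \cdot 6 = 18$)
$n{\left(R \right)} = \frac{18 + R}{21 + R}$
$u{\left(m \right)} = \sqrt{-243 + m}$
$\left(3790998 - 4488136\right) \left(u{\left(n{\left(3 \right)} \right)} + Y\right) = \left(3790998 - 4488136\right) \left(\sqrt{-243 + \frac{18 + 3}{21 + 3}} + 776458\right) = - 697138 \left(\sqrt{-243 + \frac{1}{24} \cdot 21} + 776458\right) = - 697138 \left(\sqrt{-243 + \frac{7}{8}} + 776458\right) = - 697138 \left(\sqrt{- \frac{1937}{8}} + 776458\right) = - 697138 \left(\frac{i \sqrt{3874}}{4} + 776458\right) = - 697138 \left(776458 + \frac{i \sqrt{3874}}{4}\right) = -541298377204 - \frac{348569 i \sqrt{3874}}{2}$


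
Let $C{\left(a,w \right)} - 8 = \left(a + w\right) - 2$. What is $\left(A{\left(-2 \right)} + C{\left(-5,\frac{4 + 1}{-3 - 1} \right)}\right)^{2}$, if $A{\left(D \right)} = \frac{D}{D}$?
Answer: $\frac{9}{16} \approx 0.5625$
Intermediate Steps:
$A{\left(D \right)} = 1$
$C{\left(a,w \right)} = 6 + a + w$ ($C{\left(a,w \right)} = 8 - \left(2 - a - w\right) = 8 + \left(-2 + a + w\right) = 6 + a + w$)
$\left(A{\left(-2 \right)} + C{\left(-5,\frac{4 + 1}{-3 - 1} \right)}\right)^{2} = \left(1 + \left(6 - 5 + \frac{4 + 1}{-3 - 1}\right)\right)^{2} = \left(1 + \left(6 - 5 + \frac{5}{-4}\right)\right)^{2} = \left(1 + \left(6 - 5 + 5 \left(- \frac{1}{4}\right)\right)\right)^{2} = \left(1 - \frac{1}{4}\right)^{2} = \left(\frac{3}{4}\right)^{2} = \frac{9}{16}$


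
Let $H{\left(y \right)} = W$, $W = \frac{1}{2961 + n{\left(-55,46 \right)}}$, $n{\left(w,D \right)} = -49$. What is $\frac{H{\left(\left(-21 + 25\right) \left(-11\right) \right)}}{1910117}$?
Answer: $\frac{1}{5562260704} \approx 1.7978 \cdot 10^{-10}$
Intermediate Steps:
$W = \frac{1}{2912}$ ($W = \frac{1}{2961 - 49} = \frac{1}{2912} \approx 0.00034341$)
$H{\left(y \right)} = \frac{1}{2912}$
$\frac{H{\left(\left(-21 + 25\right) \left(-11\right) \right)}}{1910117} = \frac{1}{2912 \cdot 1910117} = \frac{1}{2912} \cdot \frac{1}{1910117} = \frac{1}{5562260704}$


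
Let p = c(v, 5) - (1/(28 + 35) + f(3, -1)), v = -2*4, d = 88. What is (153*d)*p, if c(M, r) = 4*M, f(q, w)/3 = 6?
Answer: -4713896/7 ≈ -6.7341e+5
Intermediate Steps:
f(q, w) = 18 (f(q, w) = 3*6 = 18)
v = -8
p = -3151/63 (p = 4*(-8) - (1/(28 + 35) + 18) = -32 - (1/63 + 18) = -32 - 1*1135/63 = -32 - 1135/63 = -3151/63 ≈ -50.016)
(153*d)*p = (153*88)*(-3151/63) = 13464*(-3151/63) = -4713896/7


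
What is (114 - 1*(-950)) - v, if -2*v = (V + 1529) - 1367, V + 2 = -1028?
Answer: 630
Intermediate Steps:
V = -1030 (V = -2 - 1028 = -1030)
v = 434 (v = -((-1030 + 1529) - 1367)/2 = -(499 - 1367)/2 = -½*(-868) = 434)
(114 - 1*(-950)) - v = (114 - 1*(-950)) - 1*434 = (114 + 950) - 434 = 1064 - 434 = 630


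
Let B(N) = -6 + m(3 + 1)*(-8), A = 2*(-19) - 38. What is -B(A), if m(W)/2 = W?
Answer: 70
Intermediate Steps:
A = -76 (A = -38 - 38 = -76)
m(W) = 2*W
B(N) = -70 (B(N) = -6 + (2*(3 + 1))*(-8) = -6 + (2*4)*(-8) = -6 + 8*(-8) = -6 - 64 = -70)
-B(A) = -1*(-70) = 70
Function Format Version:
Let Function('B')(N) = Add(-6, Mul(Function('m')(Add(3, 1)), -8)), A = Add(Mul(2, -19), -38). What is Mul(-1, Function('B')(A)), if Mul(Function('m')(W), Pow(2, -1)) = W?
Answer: 70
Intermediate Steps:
A = -76 (A = Add(-38, -38) = -76)
Function('m')(W) = Mul(2, W)
Function('B')(N) = -70 (Function('B')(N) = Add(-6, Mul(Mul(2, Add(3, 1)), -8)) = Add(-6, Mul(Mul(2, 4), -8)) = Add(-6, Mul(8, -8)) = Add(-6, -64) = -70)
Mul(-1, Function('B')(A)) = Mul(-1, -70) = 70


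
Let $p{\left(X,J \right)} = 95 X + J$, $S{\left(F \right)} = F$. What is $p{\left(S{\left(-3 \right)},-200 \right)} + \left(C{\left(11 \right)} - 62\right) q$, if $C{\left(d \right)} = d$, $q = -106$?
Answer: $4921$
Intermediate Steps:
$p{\left(X,J \right)} = J + 95 X$
$p{\left(S{\left(-3 \right)},-200 \right)} + \left(C{\left(11 \right)} - 62\right) q = \left(-200 + 95 \left(-3\right)\right) + \left(11 - 62\right) \left(-106\right) = \left(-200 - 285\right) - -5406 = -485 + 5406 = 4921$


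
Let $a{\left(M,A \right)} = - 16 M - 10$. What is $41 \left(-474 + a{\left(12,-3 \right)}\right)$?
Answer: $-27716$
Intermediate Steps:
$a{\left(M,A \right)} = -10 - 16 M$
$41 \left(-474 + a{\left(12,-3 \right)}\right) = 41 \left(-474 - 202\right) = 41 \left(-676\right) = -27716$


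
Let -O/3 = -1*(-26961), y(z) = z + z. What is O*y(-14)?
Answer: 2264724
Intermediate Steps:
y(z) = 2*z
O = -80883 (O = -(-3)*(-26961) = -3*26961 = -80883)
O*y(-14) = -161766*(-14) = -80883*(-28) = 2264724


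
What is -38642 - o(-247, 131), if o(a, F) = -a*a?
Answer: 22367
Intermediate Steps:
o(a, F) = -a²
-38642 - o(-247, 131) = -38642 - (-1)*(-247)² = -38642 - (-1)*61009 = -38642 - 1*(-61009) = -38642 + 61009 = 22367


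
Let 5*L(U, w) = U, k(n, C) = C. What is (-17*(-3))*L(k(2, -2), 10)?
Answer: -102/5 ≈ -20.400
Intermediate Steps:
L(U, w) = U/5
(-17*(-3))*L(k(2, -2), 10) = (-17*(-3))*((1/5)*(-2)) = 51*(-2/5) = -102/5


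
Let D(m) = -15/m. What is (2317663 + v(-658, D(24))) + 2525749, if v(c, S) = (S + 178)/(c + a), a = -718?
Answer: 1239913439/256 ≈ 4.8434e+6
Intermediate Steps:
v(c, S) = (178 + S)/(-718 + c) (v(c, S) = (S + 178)/(c - 718) = (178 + S)/(-718 + c))
(2317663 + v(-658, D(24))) + 2525749 = (2317663 + (178 - 15/24)/(-718 - 658)) + 2525749 = (2317663 + (178 - 15*1/24)/(-1376)) + 2525749 = (2317663 - (178 - 5/8)/1376) + 2525749 = (2317663 - 1/1376*1419/8) + 2525749 = (2317663 - 33/256) + 2525749 = 593321695/256 + 2525749 = 1239913439/256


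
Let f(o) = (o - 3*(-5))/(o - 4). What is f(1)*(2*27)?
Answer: -288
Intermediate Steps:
f(o) = (15 + o)/(-4 + o) (f(o) = (o + 15)/(-4 + o) = (15 + o)/(-4 + o))
f(1)*(2*27) = ((15 + 1)/(-4 + 1))*(2*27) = (16/(-3))*54 = -⅓*16*54 = -16/3*54 = -288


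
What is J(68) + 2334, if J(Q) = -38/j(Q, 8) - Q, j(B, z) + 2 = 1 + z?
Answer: 15824/7 ≈ 2260.6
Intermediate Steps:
j(B, z) = -1 + z (j(B, z) = -2 + (1 + z) = -1 + z)
J(Q) = -38/7 - Q (J(Q) = -38/(-1 + 8) - Q = -38/7 - Q)
J(68) + 2334 = (-38/7 - 1*68) + 2334 = (-38/7 - 68) + 2334 = -514/7 + 2334 = 15824/7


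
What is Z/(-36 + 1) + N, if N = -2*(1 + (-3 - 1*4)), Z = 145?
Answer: 55/7 ≈ 7.8571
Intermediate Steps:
N = 12 (N = -2*(1 + (-3 - 4)) = -2*(1 - 7) = -2*(-6) = 12)
Z/(-36 + 1) + N = 145/(-36 + 1) + 12 = 145/(-35) + 12 = -1/35*145 + 12 = -29/7 + 12 = 55/7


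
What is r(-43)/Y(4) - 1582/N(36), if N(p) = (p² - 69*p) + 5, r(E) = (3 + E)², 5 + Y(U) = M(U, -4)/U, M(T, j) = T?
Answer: -67374/169 ≈ -398.66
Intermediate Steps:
Y(U) = -4 (Y(U) = -5 + U/U = -5 + 1 = -4)
N(p) = 5 + p² - 69*p
r(-43)/Y(4) - 1582/N(36) = (3 - 43)²/(-4) - 1582/(5 + 36² - 69*36) = (-40)²*(-¼) - 1582/(5 + 1296 - 2484) = 1600*(-¼) - 1582/(-1183) = -400 - 1582*(-1/1183) = -400 + 226/169 = -67374/169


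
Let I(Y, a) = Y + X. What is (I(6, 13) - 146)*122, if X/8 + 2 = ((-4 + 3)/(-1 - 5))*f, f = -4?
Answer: -59048/3 ≈ -19683.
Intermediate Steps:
X = -64/3 (X = -16 + 8*(((-4 + 3)/(-1 - 5))*(-4)) = -16 + 8*(-1/(-6)*(-4)) = -16 + 8*(-1*(-⅙)*(-4)) = -16 + 8*((⅙)*(-4)) = -16 + 8*(-⅔) = -16 - 16/3 = -64/3 ≈ -21.333)
I(Y, a) = -64/3 + Y (I(Y, a) = Y - 64/3 = -64/3 + Y)
(I(6, 13) - 146)*122 = ((-64/3 + 6) - 146)*122 = (-46/3 - 146)*122 = -484/3*122 = -59048/3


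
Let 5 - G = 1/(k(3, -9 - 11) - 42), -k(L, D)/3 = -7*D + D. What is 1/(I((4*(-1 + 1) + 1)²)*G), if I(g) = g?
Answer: 402/2011 ≈ 0.19990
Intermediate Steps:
k(L, D) = 18*D (k(L, D) = -3*(-7*D + D) = -(-18)*D = 18*D)
G = 2011/402 (G = 5 - 1/(18*(-9 - 11) - 42) = 5 - 1/(18*(-20) - 42) = 5 - 1/(-360 - 42) = 5 - 1/(-402) = 5 - 1*(-1/402) = 5 + 1/402 = 2011/402 ≈ 5.0025)
1/(I((4*(-1 + 1) + 1)²)*G) = 1/((4*(-1 + 1) + 1)²*(2011/402)) = 1/((4*0 + 1)²*(2011/402)) = 1/((0 + 1)²*(2011/402)) = 1/(1²*(2011/402)) = 1/(1*(2011/402)) = 1/(2011/402) = 402/2011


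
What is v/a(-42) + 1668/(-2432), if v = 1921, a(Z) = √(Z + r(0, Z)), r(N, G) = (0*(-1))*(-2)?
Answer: -417/608 - 1921*I*√42/42 ≈ -0.68585 - 296.42*I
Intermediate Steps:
r(N, G) = 0 (r(N, G) = 0*(-2) = 0)
a(Z) = √Z (a(Z) = √(Z + 0) = √Z)
v/a(-42) + 1668/(-2432) = 1921/(√(-42)) + 1668/(-2432) = 1921/((I*√42)) + 1668*(-1/2432) = 1921*(-I*√42/42) - 417/608 = -1921*I*√42/42 - 417/608 = -417/608 - 1921*I*√42/42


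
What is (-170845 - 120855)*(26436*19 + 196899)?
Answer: -203951681100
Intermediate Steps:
(-170845 - 120855)*(26436*19 + 196899) = -291700*(502284 + 196899) = -291700*699183 = -203951681100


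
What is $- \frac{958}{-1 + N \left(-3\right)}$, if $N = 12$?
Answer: $\frac{958}{37} \approx 25.892$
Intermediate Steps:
$- \frac{958}{-1 + N \left(-3\right)} = - \frac{958}{-1 + 12 \left(-3\right)} = - \frac{958}{-1 - 36} = - \frac{958}{-37} = \left(-958\right) \left(- \frac{1}{37}\right) = \frac{958}{37}$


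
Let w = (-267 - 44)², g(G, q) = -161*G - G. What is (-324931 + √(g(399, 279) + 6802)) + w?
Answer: -228210 + 2*I*√14459 ≈ -2.2821e+5 + 240.49*I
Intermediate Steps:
g(G, q) = -162*G
w = 96721 (w = (-311)² = 96721)
(-324931 + √(g(399, 279) + 6802)) + w = (-324931 + √(-162*399 + 6802)) + 96721 = (-324931 + √(-64638 + 6802)) + 96721 = (-324931 + √(-57836)) + 96721 = (-324931 + 2*I*√14459) + 96721 = -228210 + 2*I*√14459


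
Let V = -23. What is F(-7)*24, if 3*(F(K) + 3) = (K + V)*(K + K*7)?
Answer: 13368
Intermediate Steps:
F(K) = -3 + 8*K*(-23 + K)/3 (F(K) = -3 + ((K - 23)*(K + K*7))/3 = -3 + ((-23 + K)*(K + 7*K))/3 = -3 + ((-23 + K)*(8*K))/3 = -3 + (8*K*(-23 + K))/3 = -3 + 8*K*(-23 + K)/3)
F(-7)*24 = (-3 - 184/3*(-7) + (8/3)*(-7)**2)*24 = (-3 + 1288/3 + (8/3)*49)*24 = (-3 + 1288/3 + 392/3)*24 = 557*24 = 13368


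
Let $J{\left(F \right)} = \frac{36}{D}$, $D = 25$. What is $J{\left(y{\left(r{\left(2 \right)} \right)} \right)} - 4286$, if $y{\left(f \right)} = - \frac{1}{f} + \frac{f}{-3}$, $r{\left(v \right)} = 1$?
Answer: $- \frac{107114}{25} \approx -4284.6$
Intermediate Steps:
$y{\left(f \right)} = - \frac{1}{f} - \frac{f}{3}$ ($y{\left(f \right)} = - \frac{1}{f} + f \left(- \frac{1}{3}\right) = - \frac{1}{f} - \frac{f}{3}$)
$J{\left(F \right)} = \frac{36}{25}$
$J{\left(y{\left(r{\left(2 \right)} \right)} \right)} - 4286 = \frac{36}{25} - 4286 = - \frac{107114}{25}$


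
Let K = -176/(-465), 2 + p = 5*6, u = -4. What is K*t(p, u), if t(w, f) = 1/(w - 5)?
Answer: 176/10695 ≈ 0.016456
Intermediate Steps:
p = 28 (p = -2 + 5*6 = -2 + 30 = 28)
t(w, f) = 1/(-5 + w)
K = 176/465 (K = -176*(-1/465) = 176/465 ≈ 0.37849)
K*t(p, u) = 176/(465*(-5 + 28)) = (176/465)/23 = (176/465)*(1/23) = 176/10695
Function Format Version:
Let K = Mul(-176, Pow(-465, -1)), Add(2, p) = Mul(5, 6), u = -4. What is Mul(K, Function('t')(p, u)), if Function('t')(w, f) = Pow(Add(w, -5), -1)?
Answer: Rational(176, 10695) ≈ 0.016456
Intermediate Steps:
p = 28 (p = Add(-2, Mul(5, 6)) = Add(-2, 30) = 28)
Function('t')(w, f) = Pow(Add(-5, w), -1)
K = Rational(176, 465) (K = Mul(-176, Rational(-1, 465)) = Rational(176, 465) ≈ 0.37849)
Mul(K, Function('t')(p, u)) = Mul(Rational(176, 465), Pow(Add(-5, 28), -1)) = Mul(Rational(176, 465), Pow(23, -1)) = Mul(Rational(176, 465), Rational(1, 23)) = Rational(176, 10695)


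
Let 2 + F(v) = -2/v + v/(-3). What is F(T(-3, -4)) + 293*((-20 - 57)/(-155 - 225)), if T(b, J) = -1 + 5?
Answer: 63313/1140 ≈ 55.538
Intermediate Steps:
T(b, J) = 4
F(v) = -2 - 2/v - v/3 (F(v) = -2 + (-2/v + v/(-3)) = -2 + (-2/v + v*(-1/3)) = -2 + (-2/v - v/3) = -2 - 2/v - v/3)
F(T(-3, -4)) + 293*((-20 - 57)/(-155 - 225)) = (-2 - 2/4 - 1/3*4) + 293*((-20 - 57)/(-155 - 225)) = (-2 - 2*1/4 - 4/3) + 293*(-77/(-380)) = (-2 - 1/2 - 4/3) + 293*(-77*(-1/380)) = -23/6 + 293*(77/380) = -23/6 + 22561/380 = 63313/1140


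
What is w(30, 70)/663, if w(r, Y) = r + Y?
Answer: 100/663 ≈ 0.15083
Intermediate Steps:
w(r, Y) = Y + r
w(30, 70)/663 = (70 + 30)/663 = 100*(1/663) = 100/663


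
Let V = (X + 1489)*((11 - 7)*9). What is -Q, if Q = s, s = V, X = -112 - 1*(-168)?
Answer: -55620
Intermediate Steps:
X = 56 (X = -112 + 168 = 56)
V = 55620 (V = (56 + 1489)*((11 - 7)*9) = 1545*(4*9) = 1545*36 = 55620)
s = 55620
Q = 55620
-Q = -1*55620 = -55620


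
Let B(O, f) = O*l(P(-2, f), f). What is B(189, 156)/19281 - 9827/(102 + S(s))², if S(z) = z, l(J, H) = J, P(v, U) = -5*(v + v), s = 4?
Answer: -49000769/72213772 ≈ -0.67855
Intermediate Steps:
P(v, U) = -10*v
B(O, f) = 20*O (B(O, f) = O*(-10*(-2)) = O*20 = 20*O)
B(189, 156)/19281 - 9827/(102 + S(s))² = (20*189)/19281 - 9827/(102 + 4)² = 3780*(1/19281) - 9827/(106²) = 1260/6427 - 9827/11236 = -49000769/72213772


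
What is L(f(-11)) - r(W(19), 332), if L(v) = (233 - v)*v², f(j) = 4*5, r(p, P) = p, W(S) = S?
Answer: 85181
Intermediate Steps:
f(j) = 20
L(v) = v²*(233 - v)
L(f(-11)) - r(W(19), 332) = 20²*(233 - 1*20) - 1*19 = 400*(233 - 20) - 19 = 400*213 - 19 = 85200 - 19 = 85181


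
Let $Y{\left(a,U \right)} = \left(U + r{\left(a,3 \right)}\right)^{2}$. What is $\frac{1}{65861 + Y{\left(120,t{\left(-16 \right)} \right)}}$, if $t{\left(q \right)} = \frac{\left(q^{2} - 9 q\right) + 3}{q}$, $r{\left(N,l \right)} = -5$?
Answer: $\frac{256}{17093705} \approx 1.4976 \cdot 10^{-5}$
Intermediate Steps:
$t{\left(q \right)} = \frac{3 + q^{2} - 9 q}{q}$
$Y{\left(a,U \right)} = \left(-5 + U\right)^{2}$ ($Y{\left(a,U \right)} = \left(U - 5\right)^{2} = \left(-5 + U\right)^{2}$)
$\frac{1}{65861 + Y{\left(120,t{\left(-16 \right)} \right)}} = \frac{1}{65861 + \left(-5 - \left(25 + \frac{3}{16}\right)\right)^{2}} = \frac{1}{65861 + \left(-5 - \frac{403}{16}\right)^{2}} = \frac{1}{65861 + \left(- \frac{483}{16}\right)^{2}} = \frac{1}{65861 + \frac{233289}{256}} = \frac{1}{\frac{17093705}{256}} = \frac{256}{17093705}$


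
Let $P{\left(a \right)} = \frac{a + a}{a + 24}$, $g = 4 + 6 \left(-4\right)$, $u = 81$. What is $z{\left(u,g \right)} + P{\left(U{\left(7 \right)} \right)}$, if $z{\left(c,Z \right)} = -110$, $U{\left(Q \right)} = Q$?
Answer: $- \frac{3396}{31} \approx -109.55$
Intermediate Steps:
$g = -20$ ($g = 4 - 24 = -20$)
$P{\left(a \right)} = \frac{2 a}{24 + a}$
$z{\left(u,g \right)} + P{\left(U{\left(7 \right)} \right)} = -110 + 2 \cdot 7 \frac{1}{24 + 7} = -110 + 2 \cdot 7 \cdot \frac{1}{31} = -110 + \frac{14}{31} = - \frac{3396}{31}$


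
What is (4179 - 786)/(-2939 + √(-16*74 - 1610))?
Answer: -767079/664655 - 261*I*√2794/664655 ≈ -1.1541 - 0.020757*I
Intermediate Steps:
(4179 - 786)/(-2939 + √(-16*74 - 1610)) = 3393/(-2939 + √(-1184 - 1610)) = 3393/(-2939 + √(-2794)) = 3393/(-2939 + I*√2794)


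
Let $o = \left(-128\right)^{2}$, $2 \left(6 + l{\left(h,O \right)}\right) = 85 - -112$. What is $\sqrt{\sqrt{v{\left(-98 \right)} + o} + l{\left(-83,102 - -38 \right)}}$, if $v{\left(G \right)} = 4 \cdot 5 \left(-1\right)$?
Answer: $\frac{\sqrt{370 + 8 \sqrt{4091}}}{2} \approx 14.847$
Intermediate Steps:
$v{\left(G \right)} = -20$ ($v{\left(G \right)} = 20 \left(-1\right) = -20$)
$l{\left(h,O \right)} = \frac{185}{2}$ ($l{\left(h,O \right)} = -6 + \frac{85 - -112}{2} = -6 + \frac{85 + 112}{2} = -6 + \frac{1}{2} \cdot 197 = -6 + \frac{197}{2} = \frac{185}{2}$)
$o = 16384$
$\sqrt{\sqrt{v{\left(-98 \right)} + o} + l{\left(-83,102 - -38 \right)}} = \sqrt{\sqrt{-20 + 16384} + \frac{185}{2}} = \sqrt{\sqrt{16364} + \frac{185}{2}} = \sqrt{2 \sqrt{4091} + \frac{185}{2}} = \sqrt{\frac{185}{2} + 2 \sqrt{4091}}$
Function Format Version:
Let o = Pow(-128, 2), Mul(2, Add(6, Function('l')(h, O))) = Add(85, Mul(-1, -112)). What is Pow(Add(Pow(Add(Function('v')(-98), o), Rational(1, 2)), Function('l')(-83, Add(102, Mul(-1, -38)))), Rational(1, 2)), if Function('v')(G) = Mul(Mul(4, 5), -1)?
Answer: Mul(Rational(1, 2), Pow(Add(370, Mul(8, Pow(4091, Rational(1, 2)))), Rational(1, 2))) ≈ 14.847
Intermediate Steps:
Function('v')(G) = -20 (Function('v')(G) = Mul(20, -1) = -20)
Function('l')(h, O) = Rational(185, 2) (Function('l')(h, O) = Add(-6, Mul(Rational(1, 2), Add(85, Mul(-1, -112)))) = Add(-6, Mul(Rational(1, 2), Add(85, 112))) = Add(-6, Mul(Rational(1, 2), 197)) = Add(-6, Rational(197, 2)) = Rational(185, 2))
o = 16384
Pow(Add(Pow(Add(Function('v')(-98), o), Rational(1, 2)), Function('l')(-83, Add(102, Mul(-1, -38)))), Rational(1, 2)) = Pow(Add(Pow(Add(-20, 16384), Rational(1, 2)), Rational(185, 2)), Rational(1, 2)) = Pow(Add(Pow(16364, Rational(1, 2)), Rational(185, 2)), Rational(1, 2)) = Pow(Add(Mul(2, Pow(4091, Rational(1, 2))), Rational(185, 2)), Rational(1, 2)) = Pow(Add(Rational(185, 2), Mul(2, Pow(4091, Rational(1, 2)))), Rational(1, 2))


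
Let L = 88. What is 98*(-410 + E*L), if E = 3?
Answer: -14308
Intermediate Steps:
98*(-410 + E*L) = 98*(-410 + 3*88) = 98*(-410 + 264) = 98*(-146) = -14308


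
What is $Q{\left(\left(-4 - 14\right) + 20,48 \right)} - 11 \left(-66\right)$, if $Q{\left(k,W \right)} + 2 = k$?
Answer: $726$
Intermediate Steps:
$Q{\left(k,W \right)} = -2 + k$
$Q{\left(\left(-4 - 14\right) + 20,48 \right)} - 11 \left(-66\right) = \left(-2 + \left(\left(-4 - 14\right) + 20\right)\right) - 11 \left(-66\right) = \left(-2 + \left(-18 + 20\right)\right) - -726 = \left(-2 + 2\right) + 726 = 0 + 726 = 726$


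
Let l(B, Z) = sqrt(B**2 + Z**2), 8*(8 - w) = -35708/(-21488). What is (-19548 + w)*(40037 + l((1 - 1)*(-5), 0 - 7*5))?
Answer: -53245033857/68 ≈ -7.8301e+8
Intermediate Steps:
w = 4239/544 (w = 8 - (-8927)/(2*(-21488)) = 8 - (-8927)*(-1)/(2*21488) = 8 - 1/8*113/68 = 8 - 113/544 = 4239/544 ≈ 7.7923)
(-19548 + w)*(40037 + l((1 - 1)*(-5), 0 - 7*5)) = (-19548 + 4239/544)*(40037 + sqrt(((1 - 1)*(-5))**2 + (0 - 7*5)**2)) = -10629873*(40037 + sqrt((0*(-5))**2 + (0 - 35)**2))/544 = -10629873*(40037 + sqrt(0**2 + (-35)**2))/544 = -10629873*(40037 + sqrt(0 + 1225))/544 = -10629873*(40037 + sqrt(1225))/544 = -10629873*(40037 + 35)/544 = -10629873/544*40072 = -53245033857/68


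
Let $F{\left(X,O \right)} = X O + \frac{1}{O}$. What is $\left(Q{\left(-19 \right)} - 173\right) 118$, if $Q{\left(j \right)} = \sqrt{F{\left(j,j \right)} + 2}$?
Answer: $-20414 + \frac{472 \sqrt{8189}}{19} \approx -18166.0$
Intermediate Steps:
$F{\left(X,O \right)} = \frac{1}{O} + O X$ ($F{\left(X,O \right)} = O X + \frac{1}{O} = \frac{1}{O} + O X$)
$Q{\left(j \right)} = \sqrt{2 + \frac{1}{j} + j^{2}}$ ($Q{\left(j \right)} = \sqrt{\left(\frac{1}{j} + j j\right) + 2} = \sqrt{\left(\frac{1}{j} + j^{2}\right) + 2} = \sqrt{2 + \frac{1}{j} + j^{2}}$)
$\left(Q{\left(-19 \right)} - 173\right) 118 = \left(\sqrt{2 + \frac{1}{-19} + \left(-19\right)^{2}} - 173\right) 118 = \left(\sqrt{2 - \frac{1}{19} + 361} - 173\right) 118 = \left(\sqrt{\frac{6896}{19}} - 173\right) 118 = \left(\frac{4 \sqrt{8189}}{19} - 173\right) 118 = \left(-173 + \frac{4 \sqrt{8189}}{19}\right) 118 = -20414 + \frac{472 \sqrt{8189}}{19}$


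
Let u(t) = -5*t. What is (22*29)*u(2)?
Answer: -6380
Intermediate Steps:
(22*29)*u(2) = (22*29)*(-5*2) = 638*(-10) = -6380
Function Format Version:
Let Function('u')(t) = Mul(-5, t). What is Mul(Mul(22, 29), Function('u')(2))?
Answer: -6380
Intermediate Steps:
Mul(Mul(22, 29), Function('u')(2)) = Mul(Mul(22, 29), Mul(-5, 2)) = Mul(638, -10) = -6380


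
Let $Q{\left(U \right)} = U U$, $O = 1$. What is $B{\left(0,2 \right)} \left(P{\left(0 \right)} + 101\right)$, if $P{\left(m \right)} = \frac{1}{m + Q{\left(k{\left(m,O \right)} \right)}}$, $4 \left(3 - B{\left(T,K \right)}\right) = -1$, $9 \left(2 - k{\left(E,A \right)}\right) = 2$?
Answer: $\frac{337181}{1024} \approx 329.28$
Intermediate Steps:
$k{\left(E,A \right)} = \frac{16}{9}$ ($k{\left(E,A \right)} = 2 - \frac{2}{9} = \frac{16}{9}$)
$Q{\left(U \right)} = U^{2}$
$B{\left(T,K \right)} = \frac{13}{4}$ ($B{\left(T,K \right)} = 3 - - \frac{1}{4} = 3 + \frac{1}{4} = \frac{13}{4}$)
$P{\left(m \right)} = \frac{1}{\frac{256}{81} + m}$ ($P{\left(m \right)} = \frac{1}{m + \left(\frac{16}{9}\right)^{2}} = \frac{1}{m + \frac{256}{81}} = \frac{1}{\frac{256}{81} + m}$)
$B{\left(0,2 \right)} \left(P{\left(0 \right)} + 101\right) = \frac{13 \left(\frac{81}{256 + 81 \cdot 0} + 101\right)}{4} = \frac{13 \left(\frac{81}{256 + 0} + 101\right)}{4} = \frac{13 \left(\frac{81}{256} + 101\right)}{4} = \frac{13}{4} \cdot \frac{25937}{256} = \frac{337181}{1024}$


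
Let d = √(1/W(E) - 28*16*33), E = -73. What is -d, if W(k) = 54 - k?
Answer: -I*√238451009/127 ≈ -121.59*I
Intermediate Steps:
d = I*√238451009/127 (d = √(1/(54 - 1*(-73)) - 28*16*33) = √(1/(54 + 73) - 448*33) = √(1/127 - 14784) = √(-1877567/127) = I*√238451009/127 ≈ 121.59*I)
-d = -I*√238451009/127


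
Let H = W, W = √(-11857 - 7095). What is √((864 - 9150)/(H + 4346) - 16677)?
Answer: √3*√((-12081088 - 5559*I*√4738)/(2173 + I*√4738)) ≈ 0.00023358 + 129.15*I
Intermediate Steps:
W = 2*I*√4738 (W = √(-18952) = 2*I*√4738 ≈ 137.67*I)
H = 2*I*√4738 ≈ 137.67*I
√((864 - 9150)/(H + 4346) - 16677) = √((864 - 9150)/(2*I*√4738 + 4346) - 16677) = √(-8286/(4346 + 2*I*√4738) - 16677) = √(-16677 - 8286/(4346 + 2*I*√4738))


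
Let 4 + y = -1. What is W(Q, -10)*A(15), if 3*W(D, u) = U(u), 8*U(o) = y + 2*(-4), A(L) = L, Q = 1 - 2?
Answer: -65/8 ≈ -8.1250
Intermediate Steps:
Q = -1
y = -5 (y = -4 - 1 = -5)
U(o) = -13/8 (U(o) = (-5 + 2*(-4))/8 = (-5 - 8)/8 = (1/8)*(-13) = -13/8)
W(D, u) = -13/24 (W(D, u) = (1/3)*(-13/8) = -13/24)
W(Q, -10)*A(15) = -13/24*15 = -65/8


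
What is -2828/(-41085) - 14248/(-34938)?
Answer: 38010208/79745985 ≈ 0.47664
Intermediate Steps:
-2828/(-41085) - 14248/(-34938) = -2828*(-1/41085) - 14248*(-1/34938) = 2828/41085 + 7124/17469 = 38010208/79745985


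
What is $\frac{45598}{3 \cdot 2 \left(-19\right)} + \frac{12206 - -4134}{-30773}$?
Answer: $- \frac{702525007}{1754061} \approx -400.51$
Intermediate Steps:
$\frac{45598}{3 \cdot 2 \left(-19\right)} + \frac{12206 - -4134}{-30773} = \frac{45598}{6 \left(-19\right)} + \left(12206 + 4134\right) \left(- \frac{1}{30773}\right) = \frac{45598}{-114} + 16340 \left(- \frac{1}{30773}\right) = 45598 \left(- \frac{1}{114}\right) - \frac{16340}{30773} = - \frac{22799}{57} - \frac{16340}{30773} = - \frac{702525007}{1754061}$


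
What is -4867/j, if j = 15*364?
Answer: -4867/5460 ≈ -0.89139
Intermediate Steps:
j = 5460
-4867/j = -4867/5460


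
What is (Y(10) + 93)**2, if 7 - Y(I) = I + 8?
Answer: 6724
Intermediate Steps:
Y(I) = -1 - I (Y(I) = 7 - (I + 8) = 7 - (8 + I) = 7 + (-8 - I) = -1 - I)
(Y(10) + 93)**2 = ((-1 - 1*10) + 93)**2 = ((-1 - 10) + 93)**2 = (-11 + 93)**2 = 82**2 = 6724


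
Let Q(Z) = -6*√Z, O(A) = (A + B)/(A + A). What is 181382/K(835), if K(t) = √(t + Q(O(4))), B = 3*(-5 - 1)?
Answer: 181382/√(835 - 3*I*√7) ≈ 6276.8 + 29.832*I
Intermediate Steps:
B = -18 (B = 3*(-6) = -18)
O(A) = (-18 + A)/(2*A) (O(A) = (A - 18)/(A + A) = (-18 + A)/((2*A)) = (-18 + A)*(1/(2*A)) = (-18 + A)/(2*A))
K(t) = √(t - 3*I*√7) (K(t) = √(t - 6*√2*√(-18 + 4)/4) = √(t - 6*I*√7/2) = √(t - 3*I*√7))
181382/K(835) = 181382/(√(835 - 3*I*√7)) = 181382/√(835 - 3*I*√7)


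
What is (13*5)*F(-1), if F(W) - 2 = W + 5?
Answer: 390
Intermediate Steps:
F(W) = 7 + W (F(W) = 2 + (W + 5) = 2 + (5 + W) = 7 + W)
(13*5)*F(-1) = (13*5)*(7 - 1) = 65*6 = 390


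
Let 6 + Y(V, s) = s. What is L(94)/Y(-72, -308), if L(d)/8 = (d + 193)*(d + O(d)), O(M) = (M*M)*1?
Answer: -10251640/157 ≈ -65297.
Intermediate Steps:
O(M) = M² (O(M) = M²*1 = M²)
Y(V, s) = -6 + s
L(d) = 8*(193 + d)*(d + d²) (L(d) = 8*((d + 193)*(d + d²)) = 8*((193 + d)*(d + d²)) = 8*(193 + d)*(d + d²))
L(94)/Y(-72, -308) = (8*94*(193 + 94² + 194*94))/(-6 - 308) = (8*94*(193 + 8836 + 18236))/(-314) = (8*94*27265)*(-1/314) = 20503280*(-1/314) = -10251640/157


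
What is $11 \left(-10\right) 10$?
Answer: $-1100$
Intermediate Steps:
$11 \left(-10\right) 10 = \left(-110\right) 10 = -1100$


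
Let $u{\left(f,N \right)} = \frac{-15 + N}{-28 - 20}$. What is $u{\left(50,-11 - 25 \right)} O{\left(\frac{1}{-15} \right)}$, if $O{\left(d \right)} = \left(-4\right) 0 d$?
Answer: $0$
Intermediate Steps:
$u{\left(f,N \right)} = \frac{5}{16} - \frac{N}{48}$ ($u{\left(f,N \right)} = \frac{-15 + N}{-48} = \left(-15 + N\right) \left(- \frac{1}{48}\right) = \frac{5}{16} - \frac{N}{48}$)
$O{\left(d \right)} = 0$ ($O{\left(d \right)} = 0 d = 0$)
$u{\left(50,-11 - 25 \right)} O{\left(\frac{1}{-15} \right)} = \left(\frac{5}{16} - \frac{-11 - 25}{48}\right) 0 = \left(\frac{5}{16} - - \frac{3}{4}\right) 0 = \left(\frac{5}{16} + \frac{3}{4}\right) 0 = \frac{17}{16} \cdot 0 = 0$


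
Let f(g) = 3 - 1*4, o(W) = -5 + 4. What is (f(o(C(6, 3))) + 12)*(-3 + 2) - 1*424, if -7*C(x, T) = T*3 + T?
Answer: -435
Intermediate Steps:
C(x, T) = -4*T/7 (C(x, T) = -(T*3 + T)/7 = -(3*T + T)/7 = -4*T/7)
o(W) = -1
f(g) = -1 (f(g) = 3 - 4 = -1)
(f(o(C(6, 3))) + 12)*(-3 + 2) - 1*424 = (-1 + 12)*(-3 + 2) - 1*424 = 11*(-1) - 424 = -11 - 424 = -435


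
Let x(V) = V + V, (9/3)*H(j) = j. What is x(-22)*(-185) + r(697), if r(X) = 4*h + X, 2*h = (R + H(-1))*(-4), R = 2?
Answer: 26471/3 ≈ 8823.7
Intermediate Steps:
H(j) = j/3
x(V) = 2*V
h = -10/3 (h = ((2 + (⅓)*(-1))*(-4))/2 = ((2 - ⅓)*(-4))/2 = ((5/3)*(-4))/2 = (½)*(-20/3) = -10/3 ≈ -3.3333)
r(X) = -40/3 + X (r(X) = 4*(-10/3) + X = -40/3 + X)
x(-22)*(-185) + r(697) = (2*(-22))*(-185) + (-40/3 + 697) = -44*(-185) + 2051/3 = 8140 + 2051/3 = 26471/3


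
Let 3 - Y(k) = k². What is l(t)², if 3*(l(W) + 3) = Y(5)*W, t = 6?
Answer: 2209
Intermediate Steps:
Y(k) = 3 - k²
l(W) = -3 - 22*W/3 (l(W) = -3 + ((3 - 1*5²)*W)/3 = -3 + ((3 - 1*25)*W)/3 = -3 + ((3 - 25)*W)/3 = -3 + (-22*W)/3 = -3 - 22*W/3)
l(t)² = (-3 - 22/3*6)² = (-3 - 44)² = (-47)² = 2209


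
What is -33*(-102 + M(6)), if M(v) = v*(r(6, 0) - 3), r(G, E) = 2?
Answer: 3564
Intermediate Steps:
M(v) = -v (M(v) = v*(2 - 3) = v*(-1) = -v)
-33*(-102 + M(6)) = -33*(-102 - 1*6) = -33*(-102 - 6) = -33*(-108) = 3564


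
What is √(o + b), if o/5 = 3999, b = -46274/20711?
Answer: √8575807311581/20711 ≈ 141.40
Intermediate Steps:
b = -46274/20711 (b = -46274*1/20711 = -46274/20711 ≈ -2.2343)
o = 19995 (o = 5*3999 = 19995)
√(o + b) = √(19995 - 46274/20711) = √(414070171/20711) = √8575807311581/20711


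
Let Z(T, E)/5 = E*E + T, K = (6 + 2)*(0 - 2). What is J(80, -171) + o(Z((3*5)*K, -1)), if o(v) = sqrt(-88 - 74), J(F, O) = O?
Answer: -171 + 9*I*sqrt(2) ≈ -171.0 + 12.728*I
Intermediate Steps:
K = -16 (K = 8*(-2) = -16)
Z(T, E) = 5*T + 5*E**2 (Z(T, E) = 5*(E*E + T) = 5*(E**2 + T) = 5*(T + E**2) = 5*T + 5*E**2)
o(v) = 9*I*sqrt(2) (o(v) = sqrt(-162) = 9*I*sqrt(2))
J(80, -171) + o(Z((3*5)*K, -1)) = -171 + 9*I*sqrt(2)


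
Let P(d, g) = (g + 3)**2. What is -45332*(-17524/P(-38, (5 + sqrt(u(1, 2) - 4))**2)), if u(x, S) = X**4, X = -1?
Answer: 794397968/(3 + (5 + I*sqrt(3))**2)**2 ≈ 3.0174e+5 - 8.0405e+5*I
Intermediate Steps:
u(x, S) = 1 (u(x, S) = (-1)**4 = 1)
P(d, g) = (3 + g)**2
-45332*(-17524/P(-38, (5 + sqrt(u(1, 2) - 4))**2)) = -45332*(-17524/(3 + (5 + sqrt(1 - 4))**2)**2) = -45332*(-17524/(3 + (5 + sqrt(-3))**2)**2) = -45332*(-17524/(3 + (5 + I*sqrt(3))**2)**2) = -(-794397968)/(3 + (5 + I*sqrt(3))**2)**2 = 794397968/(3 + (5 + I*sqrt(3))**2)**2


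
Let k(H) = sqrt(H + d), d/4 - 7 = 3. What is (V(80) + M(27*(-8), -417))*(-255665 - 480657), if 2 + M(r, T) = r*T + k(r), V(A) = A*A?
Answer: -71032983340 - 2945288*I*sqrt(11) ≈ -7.1033e+10 - 9.7684e+6*I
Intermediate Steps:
d = 40 (d = 28 + 4*3 = 28 + 12 = 40)
k(H) = sqrt(40 + H) (k(H) = sqrt(H + 40) = sqrt(40 + H))
V(A) = A**2
M(r, T) = -2 + sqrt(40 + r) + T*r (M(r, T) = -2 + (r*T + sqrt(40 + r)) = -2 + (T*r + sqrt(40 + r)) = -2 + (sqrt(40 + r) + T*r) = -2 + sqrt(40 + r) + T*r)
(V(80) + M(27*(-8), -417))*(-255665 - 480657) = (80**2 + (-2 + sqrt(40 + 27*(-8)) - 11259*(-8)))*(-255665 - 480657) = (6400 + (-2 + sqrt(40 - 216) - 417*(-216)))*(-736322) = (6400 + (-2 + sqrt(-176) + 90072))*(-736322) = (6400 + (-2 + 4*I*sqrt(11) + 90072))*(-736322) = (6400 + (90070 + 4*I*sqrt(11)))*(-736322) = (96470 + 4*I*sqrt(11))*(-736322) = -71032983340 - 2945288*I*sqrt(11)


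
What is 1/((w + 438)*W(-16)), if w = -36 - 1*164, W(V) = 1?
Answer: 1/238 ≈ 0.0042017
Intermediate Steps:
w = -200 (w = -36 - 164 = -200)
1/((w + 438)*W(-16)) = 1/((-200 + 438)*1) = 1/(238*1) = 1/238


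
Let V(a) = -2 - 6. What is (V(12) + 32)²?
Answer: 576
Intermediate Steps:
V(a) = -8
(V(12) + 32)² = (-8 + 32)² = 24² = 576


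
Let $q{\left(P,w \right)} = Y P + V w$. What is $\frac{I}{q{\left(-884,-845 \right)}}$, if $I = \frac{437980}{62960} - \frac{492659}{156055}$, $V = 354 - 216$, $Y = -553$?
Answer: $\frac{1866557913}{182868029275880} \approx 1.0207 \cdot 10^{-5}$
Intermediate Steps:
$V = 138$ ($V = 354 - 216 = 138$)
$I = \frac{1866557913}{491261140}$ ($I = 437980 \cdot \frac{1}{62960} - \frac{492659}{156055} = \frac{21899}{3148} - \frac{492659}{156055} = \frac{1866557913}{491261140} \approx 3.7995$)
$q{\left(P,w \right)} = - 553 P + 138 w$
$\frac{I}{q{\left(-884,-845 \right)}} = \frac{1866557913}{491261140 \left(\left(-553\right) \left(-884\right) + 138 \left(-845\right)\right)} = \frac{1866557913}{491261140 \left(488852 - 116610\right)} = \frac{1866557913}{491261140 \cdot 372242} = \frac{1866557913}{491261140} \cdot \frac{1}{372242} = \frac{1866557913}{182868029275880}$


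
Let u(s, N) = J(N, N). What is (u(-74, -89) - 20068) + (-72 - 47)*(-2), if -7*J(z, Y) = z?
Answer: -138721/7 ≈ -19817.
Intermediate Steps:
J(z, Y) = -z/7
u(s, N) = -N/7
(u(-74, -89) - 20068) + (-72 - 47)*(-2) = (-⅐*(-89) - 20068) + (-72 - 47)*(-2) = (89/7 - 20068) - 119*(-2) = -140387/7 + 238 = -138721/7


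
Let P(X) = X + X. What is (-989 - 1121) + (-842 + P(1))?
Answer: -2950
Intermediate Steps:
P(X) = 2*X
(-989 - 1121) + (-842 + P(1)) = (-989 - 1121) + (-842 + 2*1) = -2110 + (-842 + 2) = -2110 - 840 = -2950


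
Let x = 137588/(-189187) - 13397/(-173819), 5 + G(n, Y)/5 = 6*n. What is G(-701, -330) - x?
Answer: -692357453576082/32884295153 ≈ -21054.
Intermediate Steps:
G(n, Y) = -25 + 30*n (G(n, Y) = -25 + 5*(6*n) = -25 + 30*n)
x = -21380870333/32884295153 (x = 137588*(-1/189187) - 13397*(-1/173819) = -137588/189187 + 13397/173819 = -21380870333/32884295153 ≈ -0.65018)
G(-701, -330) - x = (-25 + 30*(-701)) - 1*(-21380870333/32884295153) = (-25 - 21030) + 21380870333/32884295153 = -21055 + 21380870333/32884295153 = -692357453576082/32884295153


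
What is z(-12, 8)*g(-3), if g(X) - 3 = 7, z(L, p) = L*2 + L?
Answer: -360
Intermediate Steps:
z(L, p) = 3*L (z(L, p) = 2*L + L = 3*L)
g(X) = 10 (g(X) = 3 + 7 = 10)
z(-12, 8)*g(-3) = (3*(-12))*10 = -36*10 = -360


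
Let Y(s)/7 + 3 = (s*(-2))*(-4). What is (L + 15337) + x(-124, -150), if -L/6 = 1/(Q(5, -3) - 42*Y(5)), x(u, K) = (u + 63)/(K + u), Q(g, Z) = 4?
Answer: 22848444185/1489738 ≈ 15337.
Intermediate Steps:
Y(s) = -21 + 56*s (Y(s) = -21 + 7*((s*(-2))*(-4)) = -21 + 7*(-2*s*(-4)) = -21 + 7*(8*s) = -21 + 56*s)
x(u, K) = (63 + u)/(K + u)
L = 3/5437 (L = -6/(4 - 42*(-21 + 56*5)) = -6/(4 - 42*(-21 + 280)) = -6/(4 - 42*259) = -6/(4 - 10878) = -6/(-10874) = -6*(-1/10874) = 3/5437 ≈ 0.00055178)
(L + 15337) + x(-124, -150) = (3/5437 + 15337) + (63 - 124)/(-150 - 124) = 83387272/5437 - 61/(-274) = 83387272/5437 - 1/274*(-61) = 83387272/5437 + 61/274 = 22848444185/1489738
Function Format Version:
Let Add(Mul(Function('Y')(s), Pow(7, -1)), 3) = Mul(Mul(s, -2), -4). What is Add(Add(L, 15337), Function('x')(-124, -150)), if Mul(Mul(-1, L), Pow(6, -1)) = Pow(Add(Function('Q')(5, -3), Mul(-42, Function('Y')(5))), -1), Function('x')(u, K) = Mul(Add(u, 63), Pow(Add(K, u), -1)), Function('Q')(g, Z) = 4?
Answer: Rational(22848444185, 1489738) ≈ 15337.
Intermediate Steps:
Function('Y')(s) = Add(-21, Mul(56, s)) (Function('Y')(s) = Add(-21, Mul(7, Mul(Mul(s, -2), -4))) = Add(-21, Mul(7, Mul(Mul(-2, s), -4))) = Add(-21, Mul(7, Mul(8, s))) = Add(-21, Mul(56, s)))
Function('x')(u, K) = Mul(Pow(Add(K, u), -1), Add(63, u)) (Function('x')(u, K) = Mul(Add(63, u), Pow(Add(K, u), -1)) = Mul(Pow(Add(K, u), -1), Add(63, u)))
L = Rational(3, 5437) (L = Mul(-6, Pow(Add(4, Mul(-42, Add(-21, Mul(56, 5)))), -1)) = Mul(-6, Pow(Add(4, Mul(-42, Add(-21, 280))), -1)) = Mul(-6, Pow(Add(4, Mul(-42, 259)), -1)) = Mul(-6, Pow(Add(4, -10878), -1)) = Mul(-6, Pow(-10874, -1)) = Mul(-6, Rational(-1, 10874)) = Rational(3, 5437) ≈ 0.00055178)
Add(Add(L, 15337), Function('x')(-124, -150)) = Add(Add(Rational(3, 5437), 15337), Mul(Pow(Add(-150, -124), -1), Add(63, -124))) = Add(Rational(83387272, 5437), Mul(Pow(-274, -1), -61)) = Add(Rational(83387272, 5437), Mul(Rational(-1, 274), -61)) = Add(Rational(83387272, 5437), Rational(61, 274)) = Rational(22848444185, 1489738)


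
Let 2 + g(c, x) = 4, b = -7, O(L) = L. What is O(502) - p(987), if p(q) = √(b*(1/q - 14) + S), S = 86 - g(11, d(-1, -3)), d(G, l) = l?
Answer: 502 - √3618201/141 ≈ 488.51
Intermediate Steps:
g(c, x) = 2 (g(c, x) = -2 + 4 = 2)
S = 84 (S = 86 - 1*2 = 86 - 2 = 84)
p(q) = √(182 - 7/q) (p(q) = √(-7*(1/q - 14) + 84) = √(-7*(-14 + 1/q) + 84) = √((98 - 7/q) + 84) = √(182 - 7/q))
O(502) - p(987) = 502 - √(182 - 7/987) = 502 - √(182 - 7*1/987) = 502 - √(182 - 1/141) = 502 - √(25661/141) = 502 - √3618201/141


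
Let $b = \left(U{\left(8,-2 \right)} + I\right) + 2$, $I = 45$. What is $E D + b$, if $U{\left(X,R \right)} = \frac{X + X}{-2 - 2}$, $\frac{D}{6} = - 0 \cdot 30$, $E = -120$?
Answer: $43$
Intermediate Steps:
$D = 0$ ($D = 6 \left(- 0 \cdot 30\right) = 6 \left(\left(-1\right) 0\right) = 6 \cdot 0 = 0$)
$U{\left(X,R \right)} = - \frac{X}{2}$ ($U{\left(X,R \right)} = \frac{2 X}{-4} = 2 X \left(- \frac{1}{4}\right) = - \frac{X}{2}$)
$b = 43$ ($b = \left(\left(- \frac{1}{2}\right) 8 + 45\right) + 2 = \left(-4 + 45\right) + 2 = 41 + 2 = 43$)
$E D + b = \left(-120\right) 0 + 43 = 0 + 43 = 43$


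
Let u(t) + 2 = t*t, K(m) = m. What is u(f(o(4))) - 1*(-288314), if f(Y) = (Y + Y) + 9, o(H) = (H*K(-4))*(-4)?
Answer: 307081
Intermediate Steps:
o(H) = 16*H (o(H) = (H*(-4))*(-4) = -4*H*(-4) = 16*H)
f(Y) = 9 + 2*Y (f(Y) = 2*Y + 9 = 9 + 2*Y)
u(t) = -2 + t² (u(t) = -2 + t*t = -2 + t²)
u(f(o(4))) - 1*(-288314) = (-2 + (9 + 2*(16*4))²) - 1*(-288314) = (-2 + (9 + 2*64)²) + 288314 = (-2 + (9 + 128)²) + 288314 = (-2 + 137²) + 288314 = (-2 + 18769) + 288314 = 18767 + 288314 = 307081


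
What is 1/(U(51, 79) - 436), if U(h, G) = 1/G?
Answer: -79/34443 ≈ -0.0022936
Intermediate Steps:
1/(U(51, 79) - 436) = 1/(1/79 - 436) = 1/(-34443/79) = -79/34443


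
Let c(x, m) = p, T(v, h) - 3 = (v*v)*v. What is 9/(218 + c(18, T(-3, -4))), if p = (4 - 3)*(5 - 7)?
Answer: 1/24 ≈ 0.041667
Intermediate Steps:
p = -2 (p = 1*(-2) = -2)
T(v, h) = 3 + v³ (T(v, h) = 3 + (v*v)*v = 3 + v²*v = 3 + v³)
c(x, m) = -2
9/(218 + c(18, T(-3, -4))) = 9/(218 - 2) = 9/216 = (1/216)*9 = 1/24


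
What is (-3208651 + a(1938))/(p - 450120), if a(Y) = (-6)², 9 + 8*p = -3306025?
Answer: 12834460/3453497 ≈ 3.7164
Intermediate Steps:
p = -1653017/4 (p = -9/8 + (⅛)*(-3306025) = -9/8 - 3306025/8 = -1653017/4 ≈ -4.1325e+5)
a(Y) = 36
(-3208651 + a(1938))/(p - 450120) = (-3208651 + 36)/(-1653017/4 - 450120) = -3208615/(-3453497/4) = -3208615*(-4/3453497) = 12834460/3453497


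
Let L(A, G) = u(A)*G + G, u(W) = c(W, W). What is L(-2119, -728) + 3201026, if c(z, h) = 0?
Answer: 3200298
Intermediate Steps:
u(W) = 0
L(A, G) = G (L(A, G) = 0*G + G = 0 + G = G)
L(-2119, -728) + 3201026 = -728 + 3201026 = 3200298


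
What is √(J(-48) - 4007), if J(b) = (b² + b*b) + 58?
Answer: √659 ≈ 25.671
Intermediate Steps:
J(b) = 58 + 2*b² (J(b) = (b² + b²) + 58 = 2*b² + 58 = 58 + 2*b²)
√(J(-48) - 4007) = √((58 + 2*(-48)²) - 4007) = √((58 + 2*2304) - 4007) = √((58 + 4608) - 4007) = √(4666 - 4007) = √659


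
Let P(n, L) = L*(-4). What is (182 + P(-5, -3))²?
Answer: 37636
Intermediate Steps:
P(n, L) = -4*L
(182 + P(-5, -3))² = (182 - 4*(-3))² = (182 + 12)² = 194² = 37636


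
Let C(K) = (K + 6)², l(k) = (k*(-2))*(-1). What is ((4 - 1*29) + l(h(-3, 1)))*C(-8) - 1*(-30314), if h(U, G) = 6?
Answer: 30262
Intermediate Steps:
l(k) = 2*k (l(k) = -2*k*(-1) = 2*k)
C(K) = (6 + K)²
((4 - 1*29) + l(h(-3, 1)))*C(-8) - 1*(-30314) = ((4 - 1*29) + 2*6)*(6 - 8)² - 1*(-30314) = ((4 - 29) + 12)*(-2)² + 30314 = (-25 + 12)*4 + 30314 = -13*4 + 30314 = -52 + 30314 = 30262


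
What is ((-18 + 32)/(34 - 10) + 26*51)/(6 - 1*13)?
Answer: -15919/84 ≈ -189.51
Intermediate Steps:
((-18 + 32)/(34 - 10) + 26*51)/(6 - 1*13) = (14/24 + 1326)/(6 - 13) = (14*(1/24) + 1326)/(-7) = -(7/12 + 1326)/7 = -⅐*15919/12 = -15919/84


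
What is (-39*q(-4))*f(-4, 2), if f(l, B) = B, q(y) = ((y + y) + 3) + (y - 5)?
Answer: 1092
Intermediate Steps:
q(y) = -2 + 3*y (q(y) = (2*y + 3) + (-5 + y) = (3 + 2*y) + (-5 + y) = -2 + 3*y)
(-39*q(-4))*f(-4, 2) = -39*(-2 + 3*(-4))*2 = -39*(-2 - 12)*2 = -39*(-14)*2 = 546*2 = 1092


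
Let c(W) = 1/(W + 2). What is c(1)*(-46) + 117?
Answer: 305/3 ≈ 101.67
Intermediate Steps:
c(W) = 1/(2 + W)
c(1)*(-46) + 117 = -46/(2 + 1) + 117 = -46/3 + 117 = 305/3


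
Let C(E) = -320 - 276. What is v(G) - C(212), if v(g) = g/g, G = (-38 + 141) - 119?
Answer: 597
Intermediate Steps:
C(E) = -596
G = -16 (G = 103 - 119 = -16)
v(g) = 1
v(G) - C(212) = 1 - 1*(-596) = 1 + 596 = 597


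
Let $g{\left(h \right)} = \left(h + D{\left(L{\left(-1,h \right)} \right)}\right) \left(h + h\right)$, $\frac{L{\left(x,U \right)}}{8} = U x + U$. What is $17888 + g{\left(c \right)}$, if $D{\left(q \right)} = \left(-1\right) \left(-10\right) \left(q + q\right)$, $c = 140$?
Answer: $57088$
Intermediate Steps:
$L{\left(x,U \right)} = 8 U + 8 U x$ ($L{\left(x,U \right)} = 8 \left(U x + U\right) = 8 \left(U + U x\right) = 8 U + 8 U x$)
$D{\left(q \right)} = 20 q$ ($D{\left(q \right)} = 10 \cdot 2 q = 20 q$)
$g{\left(h \right)} = 2 h^{2}$ ($g{\left(h \right)} = \left(h + 20 \cdot 8 h \left(1 - 1\right)\right) \left(h + h\right) = \left(h + 20 \cdot 8 h 0\right) 2 h = \left(h + 20 \cdot 0\right) 2 h = \left(h + 0\right) 2 h = h 2 h = 2 h^{2}$)
$17888 + g{\left(c \right)} = 17888 + 2 \cdot 140^{2} = 17888 + 2 \cdot 19600 = 17888 + 39200 = 57088$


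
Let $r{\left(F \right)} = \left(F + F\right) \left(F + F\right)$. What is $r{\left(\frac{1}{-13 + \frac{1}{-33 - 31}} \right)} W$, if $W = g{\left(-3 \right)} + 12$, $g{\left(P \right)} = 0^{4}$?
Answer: $\frac{196608}{693889} \approx 0.28334$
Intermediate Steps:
$g{\left(P \right)} = 0$
$r{\left(F \right)} = 4 F^{2}$ ($r{\left(F \right)} = 2 F 2 F = 4 F^{2}$)
$W = 12$ ($W = 0 + 12 = 12$)
$r{\left(\frac{1}{-13 + \frac{1}{-33 - 31}} \right)} W = 4 \left(\frac{1}{-13 + \frac{1}{-33 - 31}}\right)^{2} \cdot 12 = 4 \left(\frac{1}{-13 + \frac{1}{-64}}\right)^{2} \cdot 12 = 4 \left(\frac{1}{-13 - \frac{1}{64}}\right)^{2} \cdot 12 = 4 \left(\frac{1}{- \frac{833}{64}}\right)^{2} \cdot 12 = 4 \left(- \frac{64}{833}\right)^{2} \cdot 12 = 4 \cdot \frac{4096}{693889} \cdot 12 = \frac{16384}{693889} \cdot 12 = \frac{196608}{693889}$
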